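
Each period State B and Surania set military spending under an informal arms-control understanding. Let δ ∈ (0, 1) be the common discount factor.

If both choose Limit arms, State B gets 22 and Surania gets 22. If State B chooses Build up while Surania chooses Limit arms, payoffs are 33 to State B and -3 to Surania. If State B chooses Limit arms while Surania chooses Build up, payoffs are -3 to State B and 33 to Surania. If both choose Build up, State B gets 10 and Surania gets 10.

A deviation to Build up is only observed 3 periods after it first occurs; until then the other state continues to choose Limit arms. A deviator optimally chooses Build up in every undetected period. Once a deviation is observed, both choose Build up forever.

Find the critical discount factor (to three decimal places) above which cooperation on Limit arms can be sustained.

0.782

A deviator earns 33 for 3 periods, then 10 forever; cooperating earns 22 forever. Multiplying the IC by (1−δ):
22 ≥ 33(1−δ^3) + 10δ^3, so 23·δ^3 ≥ 11 and δ^3 ≥ 11/23.
δ ≥ (11/23)^(1/3) ≈ 0.782.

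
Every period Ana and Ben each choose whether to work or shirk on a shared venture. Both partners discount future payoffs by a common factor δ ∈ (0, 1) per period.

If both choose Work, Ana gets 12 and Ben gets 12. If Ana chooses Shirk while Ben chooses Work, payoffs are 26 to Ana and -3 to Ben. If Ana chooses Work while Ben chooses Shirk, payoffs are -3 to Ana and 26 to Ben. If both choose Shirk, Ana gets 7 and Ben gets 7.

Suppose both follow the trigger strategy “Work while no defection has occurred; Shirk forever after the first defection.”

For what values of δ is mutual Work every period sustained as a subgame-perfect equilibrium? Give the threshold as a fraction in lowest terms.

Under grim trigger the critical discount factor is (T−C)/(T−P) with T = 26, C = 12, P = 7.
δ* = (26−12)/(26−7) = 14/19.

14/19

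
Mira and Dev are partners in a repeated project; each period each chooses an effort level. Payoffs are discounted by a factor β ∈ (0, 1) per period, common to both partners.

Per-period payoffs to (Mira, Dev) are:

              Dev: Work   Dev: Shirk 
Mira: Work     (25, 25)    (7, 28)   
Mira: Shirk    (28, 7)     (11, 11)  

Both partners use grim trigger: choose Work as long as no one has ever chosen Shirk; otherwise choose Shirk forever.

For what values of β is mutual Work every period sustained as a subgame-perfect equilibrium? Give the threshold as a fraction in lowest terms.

Under grim trigger the critical discount factor is (T−C)/(T−P) with T = 28, C = 25, P = 11.
β* = (28−25)/(28−11) = 3/17.

3/17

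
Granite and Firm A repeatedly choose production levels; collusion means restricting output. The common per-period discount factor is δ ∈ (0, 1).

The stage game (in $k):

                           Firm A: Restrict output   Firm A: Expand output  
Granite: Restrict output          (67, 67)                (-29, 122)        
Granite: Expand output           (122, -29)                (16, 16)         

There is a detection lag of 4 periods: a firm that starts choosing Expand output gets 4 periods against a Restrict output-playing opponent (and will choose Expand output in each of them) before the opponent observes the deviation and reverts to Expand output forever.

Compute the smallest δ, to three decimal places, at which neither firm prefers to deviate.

0.849

The best deviation is to choose Expand output for all 4 undetected periods, earning 122 each, then 16 forever once detected.
Deviation value: 122(1−δ^4)/(1−δ) + 16δ^4/(1−δ); cooperation value: 67/(1−δ).
IC: 67 ≥ 122(1−δ^4) + 16δ^4 = 122 − 106δ^4.
So δ^4 ≥ 55/106, giving δ ≥ (55/106)^(1/4) ≈ 0.849.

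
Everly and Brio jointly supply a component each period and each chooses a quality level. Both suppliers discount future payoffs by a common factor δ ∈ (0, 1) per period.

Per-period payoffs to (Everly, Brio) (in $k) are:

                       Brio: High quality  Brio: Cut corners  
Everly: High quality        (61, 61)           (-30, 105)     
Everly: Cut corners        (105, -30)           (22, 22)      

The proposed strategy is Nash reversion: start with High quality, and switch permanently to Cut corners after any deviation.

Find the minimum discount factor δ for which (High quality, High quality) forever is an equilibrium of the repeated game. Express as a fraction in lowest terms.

Cooperation forever yields 61 each period: 61/(1−δ).
Deviating yields 105 once, then 22 forever: 105 + 22δ/(1−δ).
No profitable deviation requires 61/(1−δ) ≥ 105 + 22δ/(1−δ).
Multiplying by (1−δ): 61 ≥ 105(1−δ) + 22δ = 105 − 83δ.
So 83δ ≥ 44, i.e. δ ≥ 44/83.

44/83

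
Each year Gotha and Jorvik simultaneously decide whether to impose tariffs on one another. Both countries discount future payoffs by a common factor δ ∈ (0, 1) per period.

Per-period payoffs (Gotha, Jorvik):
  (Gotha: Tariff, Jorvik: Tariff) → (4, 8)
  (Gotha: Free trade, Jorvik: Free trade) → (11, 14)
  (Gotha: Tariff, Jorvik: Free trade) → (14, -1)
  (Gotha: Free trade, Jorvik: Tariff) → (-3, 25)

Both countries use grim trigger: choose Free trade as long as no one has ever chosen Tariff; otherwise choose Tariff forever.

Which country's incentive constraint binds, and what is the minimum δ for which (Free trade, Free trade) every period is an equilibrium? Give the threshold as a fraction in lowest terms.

Jorvik; δ ≥ 11/17

Gotha: cooperation gives 11 each period; deviation gives 14 once then 4 forever.
  11/(1−δ) ≥ 14 + 4δ/(1−δ) ⇒ δ ≥ 3/10.
Jorvik: cooperation gives 14 each period; deviation gives 25 once then 8 forever.
  δ ≥ 11/17.
Both must hold, so the binding constraint is Jorvik's: δ ≥ 11/17.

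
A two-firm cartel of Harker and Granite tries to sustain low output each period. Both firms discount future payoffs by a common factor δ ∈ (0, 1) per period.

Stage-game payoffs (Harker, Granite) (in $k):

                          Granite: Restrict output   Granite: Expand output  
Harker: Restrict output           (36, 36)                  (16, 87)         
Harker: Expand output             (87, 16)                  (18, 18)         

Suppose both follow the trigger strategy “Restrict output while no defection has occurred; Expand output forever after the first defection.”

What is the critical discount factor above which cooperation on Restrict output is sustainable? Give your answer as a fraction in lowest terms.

Under grim trigger the critical discount factor is (T−C)/(T−P) with T = 87, C = 36, P = 18.
δ* = (87−36)/(87−18) = 51/69 = 17/23.

17/23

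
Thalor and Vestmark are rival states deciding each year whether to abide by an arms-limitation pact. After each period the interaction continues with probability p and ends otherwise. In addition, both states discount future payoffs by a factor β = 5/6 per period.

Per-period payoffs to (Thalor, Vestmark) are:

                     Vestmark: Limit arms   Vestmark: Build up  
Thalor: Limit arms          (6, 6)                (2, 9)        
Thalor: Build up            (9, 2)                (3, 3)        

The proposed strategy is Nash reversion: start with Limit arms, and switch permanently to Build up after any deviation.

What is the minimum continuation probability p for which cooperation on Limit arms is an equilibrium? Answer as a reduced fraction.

3/5

With continuation probability p and discount β, the effective per-period discount factor is βp.
Grim-trigger IC: βp ≥ (9−6)/(9−3) = 1/2.
So p ≥ (1/2)/(5/6) = 3/5.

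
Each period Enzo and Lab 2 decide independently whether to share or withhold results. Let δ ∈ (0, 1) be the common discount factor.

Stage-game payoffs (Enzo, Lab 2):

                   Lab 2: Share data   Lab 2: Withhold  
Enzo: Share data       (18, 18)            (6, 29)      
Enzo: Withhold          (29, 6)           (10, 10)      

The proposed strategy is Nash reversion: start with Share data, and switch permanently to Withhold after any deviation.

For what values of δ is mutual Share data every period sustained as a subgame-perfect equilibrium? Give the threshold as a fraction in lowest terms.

Cooperation forever yields 18 each period: 18/(1−δ).
Deviating yields 29 once, then 10 forever: 29 + 10δ/(1−δ).
No profitable deviation requires 18/(1−δ) ≥ 29 + 10δ/(1−δ).
Multiplying by (1−δ): 18 ≥ 29(1−δ) + 10δ = 29 − 19δ.
So 19δ ≥ 11, i.e. δ ≥ 11/19.

11/19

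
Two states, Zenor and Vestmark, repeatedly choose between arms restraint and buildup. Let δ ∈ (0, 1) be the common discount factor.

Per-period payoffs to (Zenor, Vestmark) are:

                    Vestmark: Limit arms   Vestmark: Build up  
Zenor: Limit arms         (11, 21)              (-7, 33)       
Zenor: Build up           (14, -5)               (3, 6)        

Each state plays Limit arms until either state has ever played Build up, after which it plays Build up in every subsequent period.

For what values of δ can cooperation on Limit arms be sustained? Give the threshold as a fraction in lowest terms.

For Zenor: deviation gain 14−11 = 3, per-period punishment loss 11−3 = 8. IC gives δ ≥ 3/11.
For Vestmark: gain 12, loss 15 per period, so δ ≥ 12/27 = 4/9.
The tighter constraint is Vestmark's, so cooperation needs δ ≥ 4/9.

4/9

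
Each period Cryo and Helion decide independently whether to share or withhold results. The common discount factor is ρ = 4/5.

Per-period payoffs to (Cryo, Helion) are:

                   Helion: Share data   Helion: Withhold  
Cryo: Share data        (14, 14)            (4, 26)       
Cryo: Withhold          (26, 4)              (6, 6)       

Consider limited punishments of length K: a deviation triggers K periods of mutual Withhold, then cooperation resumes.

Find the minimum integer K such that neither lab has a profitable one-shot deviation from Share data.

3

No profitable deviation requires (14−6)(ρ+…+ρ^K) ≥ 26−14, i.e. ρ+…+ρ^K ≥ 3/2 ≈ 1.5000.
With ρ = 4/5, the partial sums are K=1: 0.8000, K=2: 1.4400, K=3: 1.9520.
K = 3 is the first length at which the sum reaches 1.5000.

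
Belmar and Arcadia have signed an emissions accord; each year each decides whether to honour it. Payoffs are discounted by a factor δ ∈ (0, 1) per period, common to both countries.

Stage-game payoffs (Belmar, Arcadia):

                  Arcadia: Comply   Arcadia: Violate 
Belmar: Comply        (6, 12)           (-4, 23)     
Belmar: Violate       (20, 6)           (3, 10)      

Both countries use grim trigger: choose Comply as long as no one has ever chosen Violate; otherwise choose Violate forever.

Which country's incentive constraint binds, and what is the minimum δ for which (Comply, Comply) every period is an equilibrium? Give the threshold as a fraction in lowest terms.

Arcadia; δ ≥ 11/13

For Belmar: deviation gain 20−6 = 14, per-period punishment loss 6−3 = 3. IC gives δ ≥ 14/17.
For Arcadia: gain 11, loss 2 per period, so δ ≥ 11/13.
The tighter constraint is Arcadia's, so cooperation needs δ ≥ 11/13.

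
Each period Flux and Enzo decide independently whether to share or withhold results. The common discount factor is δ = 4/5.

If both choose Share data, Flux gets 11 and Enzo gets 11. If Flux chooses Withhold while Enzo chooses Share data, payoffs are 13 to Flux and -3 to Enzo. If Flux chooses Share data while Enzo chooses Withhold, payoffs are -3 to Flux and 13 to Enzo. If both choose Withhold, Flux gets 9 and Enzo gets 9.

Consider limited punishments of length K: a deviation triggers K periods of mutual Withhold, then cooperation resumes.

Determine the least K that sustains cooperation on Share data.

No profitable deviation requires (11−9)(δ+…+δ^K) ≥ 13−11, i.e. δ+…+δ^K ≥ 1 ≈ 1.0000.
With δ = 4/5, the partial sums are K=1: 0.8000, K=2: 1.4400.
K = 2 is the first length at which the sum reaches 1.0000.

2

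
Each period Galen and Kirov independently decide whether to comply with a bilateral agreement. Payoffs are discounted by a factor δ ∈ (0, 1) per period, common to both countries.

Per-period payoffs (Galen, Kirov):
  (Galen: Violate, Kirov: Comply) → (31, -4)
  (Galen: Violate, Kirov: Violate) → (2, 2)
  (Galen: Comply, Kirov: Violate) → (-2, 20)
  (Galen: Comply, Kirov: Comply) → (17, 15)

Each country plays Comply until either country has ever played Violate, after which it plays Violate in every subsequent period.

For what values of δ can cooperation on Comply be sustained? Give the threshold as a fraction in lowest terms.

14/29

Galen: cooperation gives 17 each period; deviation gives 31 once then 2 forever.
  17/(1−δ) ≥ 31 + 2δ/(1−δ) ⇒ δ ≥ 14/29.
Kirov: cooperation gives 15 each period; deviation gives 20 once then 2 forever.
  δ ≥ 5/18.
Both must hold, so the binding constraint is Galen's: δ ≥ 14/29.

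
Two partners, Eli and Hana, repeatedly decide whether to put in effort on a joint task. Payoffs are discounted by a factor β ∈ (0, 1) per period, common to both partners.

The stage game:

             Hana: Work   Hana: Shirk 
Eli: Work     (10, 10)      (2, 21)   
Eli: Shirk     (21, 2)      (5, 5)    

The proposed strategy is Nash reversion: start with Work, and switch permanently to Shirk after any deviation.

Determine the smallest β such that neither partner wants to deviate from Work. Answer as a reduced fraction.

One-period gain from deviating is 21 − 10 = 11. The loss is 10 − 5 = 5 in every subsequent period, with present value 5·β/(1−β).
Deviation is unprofitable when 5·β/(1−β) ≥ 11, i.e. β/(1−β) ≥ 11/5.
Equivalently β ≥ 11/(11+5) = 11/16.

11/16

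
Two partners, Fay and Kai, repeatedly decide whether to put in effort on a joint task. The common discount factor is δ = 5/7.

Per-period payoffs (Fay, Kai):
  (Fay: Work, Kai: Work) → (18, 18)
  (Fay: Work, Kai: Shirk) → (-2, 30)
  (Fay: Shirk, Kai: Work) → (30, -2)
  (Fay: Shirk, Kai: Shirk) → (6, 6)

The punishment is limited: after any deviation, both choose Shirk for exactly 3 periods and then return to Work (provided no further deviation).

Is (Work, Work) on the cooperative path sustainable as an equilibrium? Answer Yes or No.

Yes

IC: δ+…+δ^3 ≥ (30−18)/(18−6) = 1.
At δ = 5/7: partial sum = 1.5889 ≥ 1.0000. Cooperation sustainable.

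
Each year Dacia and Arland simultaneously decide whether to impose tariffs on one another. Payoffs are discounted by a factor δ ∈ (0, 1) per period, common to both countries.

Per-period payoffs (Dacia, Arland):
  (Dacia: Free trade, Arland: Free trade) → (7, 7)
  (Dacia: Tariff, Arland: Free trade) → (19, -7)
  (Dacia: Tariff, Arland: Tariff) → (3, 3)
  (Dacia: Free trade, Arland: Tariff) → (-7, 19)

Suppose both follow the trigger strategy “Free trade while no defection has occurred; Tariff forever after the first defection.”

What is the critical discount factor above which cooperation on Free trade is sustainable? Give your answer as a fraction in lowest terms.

One-period gain from deviating is 19 − 7 = 12. The loss is 7 − 3 = 4 in every subsequent period, with present value 4·δ/(1−δ).
Deviation is unprofitable when 4·δ/(1−δ) ≥ 12, i.e. δ/(1−δ) ≥ 3.
Equivalently δ ≥ 12/(12+4) = 3/4.

3/4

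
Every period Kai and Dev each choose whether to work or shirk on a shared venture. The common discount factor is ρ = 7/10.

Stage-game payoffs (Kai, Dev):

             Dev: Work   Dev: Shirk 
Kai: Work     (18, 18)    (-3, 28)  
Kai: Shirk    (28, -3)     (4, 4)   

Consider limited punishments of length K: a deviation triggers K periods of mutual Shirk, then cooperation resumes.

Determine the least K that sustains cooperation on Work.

IC: ρ(1−ρ^K)/(1−ρ) ≥ (28−18)/(18−4) = 5/7.
With ρ = 7/10: need 1 − ρ^K ≥ 5/7·(1−7/10)/(7/10), i.e. ρ^K ≤ 0.6939.
Since (7/10)^1 = 0.7000 and (7/10)^2 = 0.4900, the smallest such K is 2.

2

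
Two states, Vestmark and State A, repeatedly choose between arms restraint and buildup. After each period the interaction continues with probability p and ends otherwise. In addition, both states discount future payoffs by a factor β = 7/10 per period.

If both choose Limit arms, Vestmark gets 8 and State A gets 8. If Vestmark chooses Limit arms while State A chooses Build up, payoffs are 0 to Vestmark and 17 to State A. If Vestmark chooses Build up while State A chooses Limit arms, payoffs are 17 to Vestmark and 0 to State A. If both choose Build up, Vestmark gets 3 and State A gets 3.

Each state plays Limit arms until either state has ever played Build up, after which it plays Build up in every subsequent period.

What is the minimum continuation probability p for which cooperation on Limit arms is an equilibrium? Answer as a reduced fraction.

With continuation probability p and discount β, the effective per-period discount factor is βp.
Grim-trigger IC: βp ≥ (17−8)/(17−3) = 9/14.
So p ≥ (9/14)/(7/10) = 45/49.

45/49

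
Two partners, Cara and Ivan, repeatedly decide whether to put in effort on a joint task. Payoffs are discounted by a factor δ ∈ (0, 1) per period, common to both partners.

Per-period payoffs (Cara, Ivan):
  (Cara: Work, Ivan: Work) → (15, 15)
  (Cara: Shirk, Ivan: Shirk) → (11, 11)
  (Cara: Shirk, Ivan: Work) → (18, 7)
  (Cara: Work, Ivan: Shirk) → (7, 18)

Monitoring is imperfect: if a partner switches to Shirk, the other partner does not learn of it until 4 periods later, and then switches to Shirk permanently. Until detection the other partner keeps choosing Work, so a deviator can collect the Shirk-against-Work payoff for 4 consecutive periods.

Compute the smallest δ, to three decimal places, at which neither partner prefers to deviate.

0.809

Deviating for the 4 undetected periods gains 18−15 = 3 per period over cooperation, then loses 15−11 = 4 per period forever once punishment starts.
Gain: 3(1 + δ + … + δ^3); loss: 4·δ^4/(1−δ).
No profitable deviation ⇔ 3(1−δ^4) ≤ 4·δ^4, i.e. δ^4 ≥ 3/(3+4) = 3/7.
Hence δ ≥ (3/7)^(1/4) ≈ 0.809.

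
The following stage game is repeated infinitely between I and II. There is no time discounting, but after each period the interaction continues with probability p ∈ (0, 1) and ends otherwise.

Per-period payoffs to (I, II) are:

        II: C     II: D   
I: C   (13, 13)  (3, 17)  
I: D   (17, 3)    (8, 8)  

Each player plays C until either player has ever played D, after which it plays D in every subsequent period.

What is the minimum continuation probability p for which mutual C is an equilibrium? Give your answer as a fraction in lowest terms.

4/9

Expected cooperation value is 13 + p·13 + p²·13 + … = 13/(1−p); deviation gives 17 + p·8/(1−p).
13 ≥ 17(1−p) + 8p ⇒ 9p ≥ 4 ⇒ p ≥ 4/9.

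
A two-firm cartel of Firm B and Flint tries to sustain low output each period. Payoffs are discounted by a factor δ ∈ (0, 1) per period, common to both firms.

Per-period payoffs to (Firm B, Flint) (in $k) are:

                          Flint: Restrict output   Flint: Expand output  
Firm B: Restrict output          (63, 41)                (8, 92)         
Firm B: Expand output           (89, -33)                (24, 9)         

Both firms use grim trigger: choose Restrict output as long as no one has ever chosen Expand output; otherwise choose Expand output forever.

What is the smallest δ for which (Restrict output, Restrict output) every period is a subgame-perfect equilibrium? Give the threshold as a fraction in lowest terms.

51/83

Firm B: cooperation gives 63 each period; deviation gives 89 once then 24 forever.
  63/(1−δ) ≥ 89 + 24δ/(1−δ) ⇒ δ ≥ 26/65 = 2/5.
Flint: cooperation gives 41 each period; deviation gives 92 once then 9 forever.
  δ ≥ 51/83.
Both must hold, so the binding constraint is Flint's: δ ≥ 51/83.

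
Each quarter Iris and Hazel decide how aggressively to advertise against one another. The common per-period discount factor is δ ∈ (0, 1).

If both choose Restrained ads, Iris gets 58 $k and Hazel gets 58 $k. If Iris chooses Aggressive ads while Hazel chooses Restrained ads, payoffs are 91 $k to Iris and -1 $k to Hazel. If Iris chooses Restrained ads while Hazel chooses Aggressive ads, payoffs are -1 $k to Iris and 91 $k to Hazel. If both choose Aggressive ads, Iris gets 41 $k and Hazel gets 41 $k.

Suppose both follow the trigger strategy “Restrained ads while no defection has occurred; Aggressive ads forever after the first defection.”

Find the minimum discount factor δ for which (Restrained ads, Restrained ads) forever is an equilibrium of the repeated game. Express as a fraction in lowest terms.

33/50

Under grim trigger the critical discount factor is (T−C)/(T−P) with T = 91, C = 58, P = 41.
δ* = (91−58)/(91−41) = 33/50.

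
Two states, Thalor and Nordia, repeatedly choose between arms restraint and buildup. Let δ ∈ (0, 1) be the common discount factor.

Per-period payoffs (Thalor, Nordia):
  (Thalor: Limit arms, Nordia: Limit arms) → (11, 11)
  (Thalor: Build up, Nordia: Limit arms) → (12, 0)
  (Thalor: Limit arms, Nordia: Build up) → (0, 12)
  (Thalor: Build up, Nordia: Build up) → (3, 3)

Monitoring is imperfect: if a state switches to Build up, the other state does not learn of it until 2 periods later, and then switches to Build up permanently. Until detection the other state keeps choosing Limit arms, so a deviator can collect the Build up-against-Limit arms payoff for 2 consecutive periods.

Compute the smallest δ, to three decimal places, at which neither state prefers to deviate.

The best deviation is to choose Build up for all 2 undetected periods, earning 12 each, then 3 forever once detected.
Deviation value: 12(1−δ^2)/(1−δ) + 3δ^2/(1−δ); cooperation value: 11/(1−δ).
IC: 11 ≥ 12(1−δ^2) + 3δ^2 = 12 − 9δ^2.
So δ^2 ≥ 1/9, giving δ ≥ (1/9)^(1/2) ≈ 0.333.

0.333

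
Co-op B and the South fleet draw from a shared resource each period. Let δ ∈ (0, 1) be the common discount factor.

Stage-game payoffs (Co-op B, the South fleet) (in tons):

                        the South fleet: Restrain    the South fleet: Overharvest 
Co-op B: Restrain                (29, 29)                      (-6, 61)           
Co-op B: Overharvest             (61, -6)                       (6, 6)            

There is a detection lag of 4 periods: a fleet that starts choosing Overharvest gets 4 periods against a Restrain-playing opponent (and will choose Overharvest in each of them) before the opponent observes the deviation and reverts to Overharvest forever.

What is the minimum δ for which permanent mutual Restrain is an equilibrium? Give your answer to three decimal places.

0.873

The best deviation is to choose Overharvest for all 4 undetected periods, earning 61 each, then 6 forever once detected.
Deviation value: 61(1−δ^4)/(1−δ) + 6δ^4/(1−δ); cooperation value: 29/(1−δ).
IC: 29 ≥ 61(1−δ^4) + 6δ^4 = 61 − 55δ^4.
So δ^4 ≥ 32/55, giving δ ≥ (32/55)^(1/4) ≈ 0.873.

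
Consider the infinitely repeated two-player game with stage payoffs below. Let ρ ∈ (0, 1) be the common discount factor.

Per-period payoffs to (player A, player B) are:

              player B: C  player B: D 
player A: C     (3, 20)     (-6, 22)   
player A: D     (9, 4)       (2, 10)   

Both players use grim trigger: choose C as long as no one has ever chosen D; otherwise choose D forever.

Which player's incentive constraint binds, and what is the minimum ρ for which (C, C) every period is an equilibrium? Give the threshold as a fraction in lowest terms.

player A; ρ ≥ 6/7

player A's threshold: (9−3)/(9−2) = 6/7.
player B's threshold: (22−20)/(22−10) = 1/6.
6/7 > 1/6, so player A binds and ρ* = 6/7.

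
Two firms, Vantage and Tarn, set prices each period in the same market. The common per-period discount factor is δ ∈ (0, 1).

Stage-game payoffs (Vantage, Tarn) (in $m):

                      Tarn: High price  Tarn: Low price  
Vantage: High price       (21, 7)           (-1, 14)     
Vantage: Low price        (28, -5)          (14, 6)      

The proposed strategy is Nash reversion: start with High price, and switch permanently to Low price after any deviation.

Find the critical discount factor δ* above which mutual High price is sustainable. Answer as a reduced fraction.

7/8

For Vantage: deviation gain 28−21 = 7, per-period punishment loss 21−14 = 7. IC gives δ ≥ 7/14 = 1/2.
For Tarn: gain 7, loss 1 per period, so δ ≥ 7/8.
The tighter constraint is Tarn's, so cooperation needs δ ≥ 7/8.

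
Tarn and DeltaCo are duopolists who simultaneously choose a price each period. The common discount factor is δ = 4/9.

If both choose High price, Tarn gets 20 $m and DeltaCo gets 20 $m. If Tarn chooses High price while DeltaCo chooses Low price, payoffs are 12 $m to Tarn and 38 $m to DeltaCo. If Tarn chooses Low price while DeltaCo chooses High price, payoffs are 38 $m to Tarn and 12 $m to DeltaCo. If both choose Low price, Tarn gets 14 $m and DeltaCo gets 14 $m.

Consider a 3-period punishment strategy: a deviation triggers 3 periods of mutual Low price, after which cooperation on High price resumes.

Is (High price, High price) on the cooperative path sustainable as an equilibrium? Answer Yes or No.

No

A one-shot deviation gives 38 now, then 14 for 3 periods, then back to 20.
Gain from deviating: (38−20) today; loss: (20−14) in each of the next 3 periods.
No-deviation condition: (20−14)(δ+…+δ^3) ≥ 38−20, i.e. δ+…+δ^3 ≥ 3.
At δ = 4/9: δ+…+δ^3 = 0.7298 < 3.0000.
So cooperation is not sustainable.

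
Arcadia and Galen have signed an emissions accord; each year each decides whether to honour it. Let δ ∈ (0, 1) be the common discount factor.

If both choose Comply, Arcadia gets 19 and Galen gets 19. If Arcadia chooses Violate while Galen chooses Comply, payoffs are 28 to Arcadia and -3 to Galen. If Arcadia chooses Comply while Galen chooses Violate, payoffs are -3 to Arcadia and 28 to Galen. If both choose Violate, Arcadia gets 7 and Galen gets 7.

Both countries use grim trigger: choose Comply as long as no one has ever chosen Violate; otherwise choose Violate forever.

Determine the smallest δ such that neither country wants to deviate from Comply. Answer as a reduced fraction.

3/7

19/(1−δ) ≥ 28 + 7δ/(1−δ)
19 ≥ 28 − 21δ
δ ≥ 9/21 = 3/7.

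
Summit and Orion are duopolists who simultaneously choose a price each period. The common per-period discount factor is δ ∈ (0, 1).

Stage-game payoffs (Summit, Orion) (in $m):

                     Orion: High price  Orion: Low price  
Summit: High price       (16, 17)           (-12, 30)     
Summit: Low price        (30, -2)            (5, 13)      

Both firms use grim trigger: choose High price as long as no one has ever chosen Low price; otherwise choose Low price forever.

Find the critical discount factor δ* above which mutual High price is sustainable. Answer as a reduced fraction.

Summit: cooperation gives 16 each period; deviation gives 30 once then 5 forever.
  16/(1−δ) ≥ 30 + 5δ/(1−δ) ⇒ δ ≥ 14/25.
Orion: cooperation gives 17 each period; deviation gives 30 once then 13 forever.
  δ ≥ 13/17.
Both must hold, so the binding constraint is Orion's: δ ≥ 13/17.

13/17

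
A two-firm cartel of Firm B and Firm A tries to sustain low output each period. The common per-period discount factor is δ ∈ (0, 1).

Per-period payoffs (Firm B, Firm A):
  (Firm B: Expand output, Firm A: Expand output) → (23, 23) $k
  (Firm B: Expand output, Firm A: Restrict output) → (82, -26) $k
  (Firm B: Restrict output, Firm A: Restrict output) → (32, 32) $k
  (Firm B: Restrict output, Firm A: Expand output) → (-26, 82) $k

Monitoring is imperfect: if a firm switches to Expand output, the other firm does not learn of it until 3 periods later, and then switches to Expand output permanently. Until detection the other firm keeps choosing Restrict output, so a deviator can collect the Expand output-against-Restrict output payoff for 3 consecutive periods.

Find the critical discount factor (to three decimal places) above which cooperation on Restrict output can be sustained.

0.946

Deviating for the 3 undetected periods gains 82−32 = 50 per period over cooperation, then loses 32−23 = 9 per period forever once punishment starts.
Gain: 50(1 + δ + … + δ^2); loss: 9·δ^3/(1−δ).
No profitable deviation ⇔ 50(1−δ^3) ≤ 9·δ^3, i.e. δ^3 ≥ 50/(50+9) = 50/59.
Hence δ ≥ (50/59)^(1/3) ≈ 0.946.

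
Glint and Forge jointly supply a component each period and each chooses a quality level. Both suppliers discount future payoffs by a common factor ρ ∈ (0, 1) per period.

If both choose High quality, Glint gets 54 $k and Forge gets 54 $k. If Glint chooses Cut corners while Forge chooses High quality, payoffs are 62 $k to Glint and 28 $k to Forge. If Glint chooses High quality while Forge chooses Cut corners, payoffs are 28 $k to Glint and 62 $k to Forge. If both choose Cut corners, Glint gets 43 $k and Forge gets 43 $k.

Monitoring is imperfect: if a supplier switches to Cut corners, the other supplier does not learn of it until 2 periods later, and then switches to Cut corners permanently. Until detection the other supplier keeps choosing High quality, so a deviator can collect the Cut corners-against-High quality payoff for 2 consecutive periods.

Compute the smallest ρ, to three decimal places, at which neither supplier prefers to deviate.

A deviator earns 62 for 2 periods, then 43 forever; cooperating earns 54 forever. Multiplying the IC by (1−ρ):
54 ≥ 62(1−ρ^2) + 43ρ^2, so 19·ρ^2 ≥ 8 and ρ^2 ≥ 8/19.
ρ ≥ (8/19)^(1/2) ≈ 0.649.

0.649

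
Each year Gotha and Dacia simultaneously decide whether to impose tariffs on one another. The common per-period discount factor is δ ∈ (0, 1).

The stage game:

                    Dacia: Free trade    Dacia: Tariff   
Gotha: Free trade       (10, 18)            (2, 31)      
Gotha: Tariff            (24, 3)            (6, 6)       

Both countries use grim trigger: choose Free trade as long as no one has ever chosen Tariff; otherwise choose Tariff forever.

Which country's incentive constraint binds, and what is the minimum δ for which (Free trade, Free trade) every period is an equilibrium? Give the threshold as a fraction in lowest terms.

Gotha; δ ≥ 7/9

Gotha's threshold: (24−10)/(24−6) = 7/9.
Dacia's threshold: (31−18)/(31−6) = 13/25.
7/9 > 13/25, so Gotha binds and δ* = 7/9.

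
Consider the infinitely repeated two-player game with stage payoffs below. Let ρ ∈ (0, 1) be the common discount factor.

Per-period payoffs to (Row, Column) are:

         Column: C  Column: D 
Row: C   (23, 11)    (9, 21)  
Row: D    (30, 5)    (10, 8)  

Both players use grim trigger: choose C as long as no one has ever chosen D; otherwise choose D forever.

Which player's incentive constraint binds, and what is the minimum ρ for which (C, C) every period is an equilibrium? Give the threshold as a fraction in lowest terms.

Column; ρ ≥ 10/13

Row's threshold: (30−23)/(30−10) = 7/20.
Column's threshold: (21−11)/(21−8) = 10/13.
7/20 < 10/13, so Column binds and ρ* = 10/13.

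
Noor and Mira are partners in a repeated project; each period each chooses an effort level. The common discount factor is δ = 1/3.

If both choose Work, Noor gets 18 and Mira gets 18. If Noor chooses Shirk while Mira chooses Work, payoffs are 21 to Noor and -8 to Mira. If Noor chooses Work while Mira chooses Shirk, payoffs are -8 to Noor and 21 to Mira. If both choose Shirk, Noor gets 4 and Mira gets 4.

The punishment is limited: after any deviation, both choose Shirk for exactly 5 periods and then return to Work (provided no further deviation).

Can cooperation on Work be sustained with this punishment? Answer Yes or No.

Comparing payoff streams over the 6 periods until play realigns: cooperate → 18(1+δ+…+δ^5); deviate → 21 + 4(δ+…+δ^5).
Cooperation is sustained iff (18−4)(δ+…+δ^5) ≥ 21−18.
δ+…+δ^5 = 1/3·(1−(1/3)^5)/(1−1/3) = 0.4979, and (21−18)/(18−4) = 0.2143.
0.4979 ≥ 0.2143, so cooperation is sustainable.

Yes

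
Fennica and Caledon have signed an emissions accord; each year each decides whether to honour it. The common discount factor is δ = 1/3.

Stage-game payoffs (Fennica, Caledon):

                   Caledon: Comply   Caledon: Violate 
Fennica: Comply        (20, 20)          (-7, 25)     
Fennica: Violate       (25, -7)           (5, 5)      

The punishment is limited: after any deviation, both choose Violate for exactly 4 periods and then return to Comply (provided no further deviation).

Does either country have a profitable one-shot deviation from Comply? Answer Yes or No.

IC: δ+…+δ^4 ≥ (25−20)/(20−5) = 1/3.
At δ = 1/3: partial sum = 0.4938 ≥ 0.3333. Cooperation sustainable.

No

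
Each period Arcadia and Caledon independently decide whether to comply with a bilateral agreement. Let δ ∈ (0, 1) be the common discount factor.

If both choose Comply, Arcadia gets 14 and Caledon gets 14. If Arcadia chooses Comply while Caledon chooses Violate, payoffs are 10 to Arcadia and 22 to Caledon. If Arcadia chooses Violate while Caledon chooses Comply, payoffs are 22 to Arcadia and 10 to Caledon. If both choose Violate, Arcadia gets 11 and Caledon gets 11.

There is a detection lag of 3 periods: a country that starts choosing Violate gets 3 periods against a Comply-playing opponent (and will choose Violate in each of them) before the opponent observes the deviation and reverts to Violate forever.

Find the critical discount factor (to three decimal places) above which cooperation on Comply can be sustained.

The best deviation is to choose Violate for all 3 undetected periods, earning 22 each, then 11 forever once detected.
Deviation value: 22(1−δ^3)/(1−δ) + 11δ^3/(1−δ); cooperation value: 14/(1−δ).
IC: 14 ≥ 22(1−δ^3) + 11δ^3 = 22 − 11δ^3.
So δ^3 ≥ 8/11, giving δ ≥ (8/11)^(1/3) ≈ 0.899.

0.899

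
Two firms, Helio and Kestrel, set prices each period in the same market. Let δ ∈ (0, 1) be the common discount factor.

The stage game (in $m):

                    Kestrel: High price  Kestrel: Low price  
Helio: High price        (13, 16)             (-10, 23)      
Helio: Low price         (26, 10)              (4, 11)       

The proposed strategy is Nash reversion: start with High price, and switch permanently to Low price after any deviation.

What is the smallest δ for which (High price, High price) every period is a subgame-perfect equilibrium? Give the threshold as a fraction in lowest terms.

Helio: cooperation gives 13 each period; deviation gives 26 once then 4 forever.
  13/(1−δ) ≥ 26 + 4δ/(1−δ) ⇒ δ ≥ 13/22.
Kestrel: cooperation gives 16 each period; deviation gives 23 once then 11 forever.
  δ ≥ 7/12.
Both must hold, so the binding constraint is Helio's: δ ≥ 13/22.

13/22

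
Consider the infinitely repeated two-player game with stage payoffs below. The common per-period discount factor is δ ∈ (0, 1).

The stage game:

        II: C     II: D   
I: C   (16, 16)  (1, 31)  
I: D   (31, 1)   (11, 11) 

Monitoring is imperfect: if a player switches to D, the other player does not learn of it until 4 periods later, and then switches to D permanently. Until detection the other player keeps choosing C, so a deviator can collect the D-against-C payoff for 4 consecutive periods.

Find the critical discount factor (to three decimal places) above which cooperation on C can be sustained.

0.931

The best deviation is to choose D for all 4 undetected periods, earning 31 each, then 11 forever once detected.
Deviation value: 31(1−δ^4)/(1−δ) + 11δ^4/(1−δ); cooperation value: 16/(1−δ).
IC: 16 ≥ 31(1−δ^4) + 11δ^4 = 31 − 20δ^4.
So δ^4 ≥ 15/20 = 3/4, giving δ ≥ (3/4)^(1/4) ≈ 0.931.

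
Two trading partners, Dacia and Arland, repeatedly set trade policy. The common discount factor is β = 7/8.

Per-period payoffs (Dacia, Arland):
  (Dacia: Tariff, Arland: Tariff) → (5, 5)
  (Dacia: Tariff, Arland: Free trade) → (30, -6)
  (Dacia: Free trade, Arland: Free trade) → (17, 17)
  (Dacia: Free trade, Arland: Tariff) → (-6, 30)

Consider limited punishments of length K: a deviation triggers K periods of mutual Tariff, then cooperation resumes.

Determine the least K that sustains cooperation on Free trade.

2

No profitable deviation requires (17−5)(β+…+β^K) ≥ 30−17, i.e. β+…+β^K ≥ 13/12 ≈ 1.0833.
With β = 7/8, the partial sums are K=1: 0.8750, K=2: 1.6406.
K = 2 is the first length at which the sum reaches 1.0833.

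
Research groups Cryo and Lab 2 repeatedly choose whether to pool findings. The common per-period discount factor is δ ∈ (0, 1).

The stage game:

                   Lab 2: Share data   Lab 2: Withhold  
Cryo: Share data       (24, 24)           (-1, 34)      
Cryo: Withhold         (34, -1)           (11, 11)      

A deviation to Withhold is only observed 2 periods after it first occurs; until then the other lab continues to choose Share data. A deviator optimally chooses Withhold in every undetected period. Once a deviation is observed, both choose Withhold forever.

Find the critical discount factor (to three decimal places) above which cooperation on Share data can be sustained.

A deviator earns 34 for 2 periods, then 11 forever; cooperating earns 24 forever. Multiplying the IC by (1−δ):
24 ≥ 34(1−δ^2) + 11δ^2, so 23·δ^2 ≥ 10 and δ^2 ≥ 10/23.
δ ≥ (10/23)^(1/2) ≈ 0.659.

0.659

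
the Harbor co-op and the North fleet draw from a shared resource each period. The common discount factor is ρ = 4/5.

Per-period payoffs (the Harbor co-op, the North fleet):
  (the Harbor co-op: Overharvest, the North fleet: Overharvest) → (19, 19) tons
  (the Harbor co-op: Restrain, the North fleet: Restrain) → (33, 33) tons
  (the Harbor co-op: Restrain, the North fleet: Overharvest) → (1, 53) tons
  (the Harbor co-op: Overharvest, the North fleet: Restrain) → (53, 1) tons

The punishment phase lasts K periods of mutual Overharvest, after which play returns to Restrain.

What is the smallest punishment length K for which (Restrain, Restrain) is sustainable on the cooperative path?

No profitable deviation requires (33−19)(ρ+…+ρ^K) ≥ 53−33, i.e. ρ+…+ρ^K ≥ 10/7 ≈ 1.4286.
With ρ = 4/5, the partial sums are K=1: 0.8000, K=2: 1.4400.
K = 2 is the first length at which the sum reaches 1.4286.

2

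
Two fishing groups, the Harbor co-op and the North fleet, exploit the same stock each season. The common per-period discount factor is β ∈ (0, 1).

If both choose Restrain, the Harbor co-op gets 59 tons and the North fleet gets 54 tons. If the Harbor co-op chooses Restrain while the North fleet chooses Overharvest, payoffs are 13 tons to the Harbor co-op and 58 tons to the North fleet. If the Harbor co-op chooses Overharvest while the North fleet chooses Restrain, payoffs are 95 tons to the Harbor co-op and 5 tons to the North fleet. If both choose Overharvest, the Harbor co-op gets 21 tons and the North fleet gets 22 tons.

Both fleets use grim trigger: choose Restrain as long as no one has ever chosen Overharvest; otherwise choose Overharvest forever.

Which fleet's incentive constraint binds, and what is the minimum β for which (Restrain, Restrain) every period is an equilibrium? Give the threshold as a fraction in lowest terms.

the Harbor co-op's threshold: (95−59)/(95−21) = 18/37.
the North fleet's threshold: (58−54)/(58−22) = 1/9.
18/37 > 1/9, so the Harbor co-op binds and β* = 18/37.

the Harbor co-op; β ≥ 18/37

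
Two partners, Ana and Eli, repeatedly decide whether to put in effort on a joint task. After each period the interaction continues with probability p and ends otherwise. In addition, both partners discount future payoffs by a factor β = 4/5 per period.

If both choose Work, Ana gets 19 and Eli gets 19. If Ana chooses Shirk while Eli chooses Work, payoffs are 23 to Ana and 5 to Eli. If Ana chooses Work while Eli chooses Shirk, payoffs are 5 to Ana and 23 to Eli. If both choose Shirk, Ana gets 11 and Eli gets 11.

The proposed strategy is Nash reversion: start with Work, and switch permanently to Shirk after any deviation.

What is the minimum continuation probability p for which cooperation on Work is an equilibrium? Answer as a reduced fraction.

5/12

With continuation probability p and discount β, the effective per-period discount factor is βp.
Grim-trigger IC: βp ≥ (23−19)/(23−11) = 1/3.
So p ≥ (1/3)/(4/5) = 5/12.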